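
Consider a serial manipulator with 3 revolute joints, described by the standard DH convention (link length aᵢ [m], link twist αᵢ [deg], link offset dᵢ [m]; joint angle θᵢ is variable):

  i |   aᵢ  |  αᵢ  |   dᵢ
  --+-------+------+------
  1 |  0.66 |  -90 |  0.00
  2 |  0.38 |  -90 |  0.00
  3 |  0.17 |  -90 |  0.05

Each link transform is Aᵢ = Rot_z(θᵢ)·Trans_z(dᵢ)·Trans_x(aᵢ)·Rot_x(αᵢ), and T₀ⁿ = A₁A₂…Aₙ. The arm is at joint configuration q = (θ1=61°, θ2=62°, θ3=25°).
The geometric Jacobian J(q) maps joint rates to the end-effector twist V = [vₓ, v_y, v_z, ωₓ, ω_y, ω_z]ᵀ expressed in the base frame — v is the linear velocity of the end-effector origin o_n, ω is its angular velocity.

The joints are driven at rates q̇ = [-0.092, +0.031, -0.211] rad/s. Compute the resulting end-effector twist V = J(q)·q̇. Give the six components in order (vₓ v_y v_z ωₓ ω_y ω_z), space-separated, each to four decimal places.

0.0341 -0.0359 -0.0198 0.0632 0.1780 0.0071

o_n = [0.4830, 0.7231, -0.4950]
J₁: ẑ×o_n = [-0.7231, 0.4830, 0.0000], ω = ẑ
J2: z=[-0.8746, 0.4848, 0.0000] o=[0.3200, 0.5772, 0.0000] → [-0.2400, -0.4330, -0.2066, -0.8746, 0.4848, 0.0000]
J3: z=[-0.4281, -0.7722, -0.4695] o=[0.4065, 0.7333, -0.3355] → [0.1184, -0.1042, 0.0634, -0.4281, -0.7722, -0.4695]
V = J·q̇ = [0.0341, -0.0359, -0.0198, 0.0632, 0.1780, 0.0071]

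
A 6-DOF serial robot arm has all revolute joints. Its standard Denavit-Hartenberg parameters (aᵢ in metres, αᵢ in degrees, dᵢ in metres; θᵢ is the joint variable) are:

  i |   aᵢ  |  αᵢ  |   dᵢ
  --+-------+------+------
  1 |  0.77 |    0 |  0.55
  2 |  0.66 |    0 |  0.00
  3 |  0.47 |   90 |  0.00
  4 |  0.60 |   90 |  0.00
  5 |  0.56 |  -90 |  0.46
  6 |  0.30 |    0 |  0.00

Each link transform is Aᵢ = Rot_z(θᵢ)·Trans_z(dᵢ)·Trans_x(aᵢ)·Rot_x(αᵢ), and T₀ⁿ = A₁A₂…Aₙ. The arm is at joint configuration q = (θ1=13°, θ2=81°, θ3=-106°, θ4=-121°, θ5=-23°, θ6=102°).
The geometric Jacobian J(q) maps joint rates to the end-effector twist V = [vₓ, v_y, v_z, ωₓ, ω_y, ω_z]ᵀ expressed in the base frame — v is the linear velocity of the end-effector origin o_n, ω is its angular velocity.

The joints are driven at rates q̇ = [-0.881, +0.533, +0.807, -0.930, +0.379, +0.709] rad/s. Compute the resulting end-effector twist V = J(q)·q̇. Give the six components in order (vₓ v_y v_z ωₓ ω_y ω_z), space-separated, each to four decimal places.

o_n = [0.5317, 1.0671, -0.2712]
J₁: ẑ×o_n = [-1.0671, 0.5317, 0.0000], ω = ẑ
J2: z=[0.0000, 0.0000, 1.0000] o=[0.7503, 0.1732, 0.5500] → [-0.8938, -0.2186, 0.0000, 0.0000, 0.0000, 1.0000]
J3: z=[0.0000, 0.0000, 1.0000] o=[0.7042, 0.8316, 0.5500] → [-0.2355, -0.1725, 0.0000, 0.0000, 0.0000, 1.0000]
J4: z=[-0.2079, -0.9781, 0.0000] o=[1.1640, 0.7339, 0.5500] → [0.8032, -0.1707, -0.6877, -0.2079, -0.9781, 0.0000]
J5: z=[-0.8384, 0.1782, 0.5150] o=[0.8617, 0.7981, 0.0357] → [-0.1932, -0.4272, -0.1667, -0.8384, 0.1782, 0.5150]
J6: z=[-0.3882, -0.8585, -0.3349] o=[0.2618, 1.1493, -0.1692] → [0.0599, -0.1300, 0.2637, -0.3882, -0.8585, -0.3349]
V = J·q̇ = [-0.5041, -0.8194, 0.7633, -0.3997, 0.3685, 0.4167]

-0.5041 -0.8194 0.7633 -0.3997 0.3685 0.4167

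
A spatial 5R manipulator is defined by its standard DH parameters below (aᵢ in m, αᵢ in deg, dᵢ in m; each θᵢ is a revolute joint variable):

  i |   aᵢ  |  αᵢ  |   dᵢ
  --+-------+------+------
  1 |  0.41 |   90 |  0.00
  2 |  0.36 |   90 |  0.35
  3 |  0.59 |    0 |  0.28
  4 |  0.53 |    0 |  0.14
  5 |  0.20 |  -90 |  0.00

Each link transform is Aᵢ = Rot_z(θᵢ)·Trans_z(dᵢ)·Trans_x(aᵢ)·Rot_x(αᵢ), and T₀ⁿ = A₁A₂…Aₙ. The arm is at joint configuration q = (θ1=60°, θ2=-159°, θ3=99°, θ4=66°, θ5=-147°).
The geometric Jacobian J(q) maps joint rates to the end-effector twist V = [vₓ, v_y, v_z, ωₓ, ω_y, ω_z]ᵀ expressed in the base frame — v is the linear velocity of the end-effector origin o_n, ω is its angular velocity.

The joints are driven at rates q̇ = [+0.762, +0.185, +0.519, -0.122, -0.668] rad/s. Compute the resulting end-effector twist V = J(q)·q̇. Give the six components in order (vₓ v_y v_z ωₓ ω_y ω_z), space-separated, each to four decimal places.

0.0852 1.2253 0.1034 0.2088 -0.0084 0.5090

o_n = [1.1351, -0.2975, 0.4115]
J₁: ẑ×o_n = [0.2975, 1.1351, -0.0000], ω = ẑ
J2: z=[0.8660, -0.5000, 0.0000] o=[0.2050, 0.3551, 0.0000] → [-0.2057, -0.3563, -0.1001, 0.8660, -0.5000, 0.0000]
J3: z=[-0.1792, -0.3104, 0.9336] o=[0.3401, -0.1110, -0.1290] → [0.0063, 0.8390, 0.2801, -0.1792, -0.3104, 0.9336]
J4: z=[-0.1792, -0.3104, 0.9336] o=[0.8376, -0.4146, 0.1655] → [-0.1857, 0.3217, 0.0713, -0.1792, -0.3104, 0.9336]
J5: z=[-0.1792, -0.3104, 0.9336] o=[1.1703, -0.1128, 0.4796] → [0.1936, -0.0451, 0.0221, -0.1792, -0.3104, 0.9336]
V = J·q̇ = [0.0852, 1.2253, 0.1034, 0.2088, -0.0084, 0.5090]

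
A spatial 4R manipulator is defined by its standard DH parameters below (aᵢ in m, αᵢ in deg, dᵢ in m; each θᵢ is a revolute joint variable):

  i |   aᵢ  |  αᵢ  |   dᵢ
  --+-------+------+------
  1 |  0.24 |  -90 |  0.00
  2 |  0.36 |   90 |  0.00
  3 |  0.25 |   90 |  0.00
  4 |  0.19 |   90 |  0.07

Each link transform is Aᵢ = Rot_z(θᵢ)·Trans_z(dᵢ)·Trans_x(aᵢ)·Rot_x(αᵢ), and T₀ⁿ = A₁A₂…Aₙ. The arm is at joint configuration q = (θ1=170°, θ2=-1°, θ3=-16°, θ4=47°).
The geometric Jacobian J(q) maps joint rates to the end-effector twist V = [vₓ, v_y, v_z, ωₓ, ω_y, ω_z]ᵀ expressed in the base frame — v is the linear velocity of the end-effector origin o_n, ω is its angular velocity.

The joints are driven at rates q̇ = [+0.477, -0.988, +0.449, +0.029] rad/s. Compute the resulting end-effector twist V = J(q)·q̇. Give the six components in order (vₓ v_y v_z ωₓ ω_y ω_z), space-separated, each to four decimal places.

-0.1110 -0.5959 0.6996 0.1920 0.9977 0.9258

o_n = [-0.8989, 0.3331, 0.1513]
J₁: ẑ×o_n = [-0.3331, -0.8989, 0.0000], ω = ẑ
J2: z=[-0.1736, -0.9848, 0.0000] o=[-0.2364, 0.0417, 0.0000] → [-0.1490, 0.0263, -0.7030, -0.1736, -0.9848, 0.0000]
J3: z=[0.0172, -0.0030, 0.9998] o=[-0.5908, 0.1042, 0.0063] → [-0.2293, -0.3105, 0.0030, 0.0172, -0.0030, 0.9998]
J4: z=[0.4383, 0.8988, -0.0048] o=[-0.8155, 0.2138, 0.0105] → [0.1271, -0.0613, 0.1272, 0.4383, 0.8988, -0.0048]
V = J·q̇ = [-0.1110, -0.5959, 0.6996, 0.1920, 0.9977, 0.9258]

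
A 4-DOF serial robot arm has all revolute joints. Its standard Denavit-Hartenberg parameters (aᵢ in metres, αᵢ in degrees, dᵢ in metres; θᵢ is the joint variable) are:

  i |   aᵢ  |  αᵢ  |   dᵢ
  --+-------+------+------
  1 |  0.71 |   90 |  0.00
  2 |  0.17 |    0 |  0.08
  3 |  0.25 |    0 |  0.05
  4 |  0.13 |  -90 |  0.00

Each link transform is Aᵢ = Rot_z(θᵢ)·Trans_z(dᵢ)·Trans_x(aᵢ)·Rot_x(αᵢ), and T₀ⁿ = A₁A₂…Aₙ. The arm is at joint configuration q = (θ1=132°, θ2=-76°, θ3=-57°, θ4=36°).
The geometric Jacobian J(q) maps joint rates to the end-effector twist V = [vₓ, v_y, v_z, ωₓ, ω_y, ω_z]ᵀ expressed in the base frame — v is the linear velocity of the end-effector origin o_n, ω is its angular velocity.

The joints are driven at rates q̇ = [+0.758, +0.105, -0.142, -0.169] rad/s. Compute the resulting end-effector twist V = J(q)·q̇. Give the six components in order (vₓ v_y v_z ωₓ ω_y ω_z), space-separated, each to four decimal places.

o_n = [-0.2813, 0.5067, -0.4768]
J₁: ẑ×o_n = [-0.5067, -0.2813, 0.0000], ω = ẑ
J2: z=[0.7431, 0.6691, 0.0000] o=[-0.4751, 0.5276, 0.0000] → [-0.3191, 0.3543, -0.1452, 0.7431, 0.6691, 0.0000]
J3: z=[0.7431, 0.6691, 0.0000] o=[-0.4432, 0.6117, -0.1650] → [-0.2087, 0.2318, -0.1863, 0.7431, 0.6691, 0.0000]
J4: z=[0.7431, 0.6691, 0.0000] o=[-0.2919, 0.5185, -0.3478] → [-0.0863, 0.0959, -0.0158, 0.7431, 0.6691, 0.0000]
V = J·q̇ = [-0.3734, -0.2251, 0.0139, -0.1531, -0.1378, 0.7580]

-0.3734 -0.2251 0.0139 -0.1531 -0.1378 0.7580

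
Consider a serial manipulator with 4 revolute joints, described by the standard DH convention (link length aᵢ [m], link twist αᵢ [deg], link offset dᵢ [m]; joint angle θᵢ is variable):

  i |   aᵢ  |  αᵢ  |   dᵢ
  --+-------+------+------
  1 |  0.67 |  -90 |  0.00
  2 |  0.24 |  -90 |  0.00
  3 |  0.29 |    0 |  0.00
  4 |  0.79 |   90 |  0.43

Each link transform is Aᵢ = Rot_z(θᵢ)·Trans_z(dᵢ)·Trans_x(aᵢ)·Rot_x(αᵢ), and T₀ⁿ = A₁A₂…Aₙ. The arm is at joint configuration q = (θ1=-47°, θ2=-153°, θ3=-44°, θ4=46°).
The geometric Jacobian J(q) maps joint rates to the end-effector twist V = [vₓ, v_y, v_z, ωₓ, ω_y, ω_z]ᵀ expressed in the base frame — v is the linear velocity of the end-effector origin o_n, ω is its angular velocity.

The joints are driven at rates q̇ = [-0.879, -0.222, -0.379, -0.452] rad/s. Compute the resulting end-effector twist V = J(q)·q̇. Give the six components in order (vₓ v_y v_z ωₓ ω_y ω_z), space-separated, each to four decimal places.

o_n = [-0.0351, 0.2926, 0.9452]
J₁: ẑ×o_n = [-0.2926, -0.0351, 0.0000], ω = ẑ
J2: z=[0.7314, 0.6820, 0.0000] o=[0.4569, -0.4900, 0.0000] → [0.6446, -0.6913, 0.9080, 0.7314, 0.6820, 0.0000]
J3: z=[0.3096, -0.3320, 0.8910] o=[0.3111, -0.3336, 0.1090] → [-0.8356, -0.5674, 0.0789, 0.3096, -0.3320, 0.8910]
J4: z=[0.3096, -0.3320, 0.8910] o=[0.3317, -0.0603, 0.2037] → [-0.5607, -0.5564, -0.0125, 0.3096, -0.3320, 0.8910]
V = J·q̇ = [0.6842, 0.6509, -0.2258, -0.4197, 0.1245, -1.6194]

0.6842 0.6509 -0.2258 -0.4197 0.1245 -1.6194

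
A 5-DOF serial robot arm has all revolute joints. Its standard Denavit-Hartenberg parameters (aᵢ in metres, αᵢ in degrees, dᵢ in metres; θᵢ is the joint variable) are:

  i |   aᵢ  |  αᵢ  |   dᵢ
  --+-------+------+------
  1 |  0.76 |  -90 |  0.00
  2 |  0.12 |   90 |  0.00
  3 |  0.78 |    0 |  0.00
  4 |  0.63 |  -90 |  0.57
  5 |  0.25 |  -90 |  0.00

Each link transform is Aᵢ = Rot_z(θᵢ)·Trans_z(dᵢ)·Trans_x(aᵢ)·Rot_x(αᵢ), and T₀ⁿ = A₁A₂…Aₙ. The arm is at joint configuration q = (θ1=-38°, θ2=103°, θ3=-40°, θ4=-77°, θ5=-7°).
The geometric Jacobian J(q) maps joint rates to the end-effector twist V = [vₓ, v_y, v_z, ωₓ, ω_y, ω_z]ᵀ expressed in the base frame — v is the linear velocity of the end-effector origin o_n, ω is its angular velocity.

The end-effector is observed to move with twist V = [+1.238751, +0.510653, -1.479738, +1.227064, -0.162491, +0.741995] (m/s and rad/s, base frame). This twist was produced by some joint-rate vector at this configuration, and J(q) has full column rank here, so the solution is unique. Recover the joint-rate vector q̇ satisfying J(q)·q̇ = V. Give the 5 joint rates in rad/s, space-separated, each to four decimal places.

0.9170 0.5920 0.7120 0.3670 -0.0780

o_n = [0.2130, -1.7956, -0.4458]
J₁: ẑ×o_n = [1.7956, 0.2130, -0.0000], ω = ẑ
J2: z=[0.6157, 0.7880, 0.0000] o=[0.5989, -0.4679, 0.0000] → [-0.3513, 0.2744, -0.5134, 0.6157, 0.7880, 0.0000]
J3: z=[0.7678, -0.5999, -0.2250] o=[0.5776, -0.4513, -0.1169] → [-0.1051, 0.3345, -1.2509, 0.7678, -0.5999, -0.2250]
J4: z=[0.7678, -0.5999, -0.2250] o=[0.1630, -0.7636, -0.6991] → [-0.3841, -0.2058, -0.7624, 0.7678, -0.5999, -0.2250]
J5: z=[-0.4374, -0.2344, -0.8682] o=[0.3058, -1.5875, -0.5487] → [-0.2048, 0.1255, 0.0693, -0.4374, -0.2344, -0.8682]
q̇ = J⁺·V = [0.9170, 0.5920, 0.7120, 0.3670, -0.0780]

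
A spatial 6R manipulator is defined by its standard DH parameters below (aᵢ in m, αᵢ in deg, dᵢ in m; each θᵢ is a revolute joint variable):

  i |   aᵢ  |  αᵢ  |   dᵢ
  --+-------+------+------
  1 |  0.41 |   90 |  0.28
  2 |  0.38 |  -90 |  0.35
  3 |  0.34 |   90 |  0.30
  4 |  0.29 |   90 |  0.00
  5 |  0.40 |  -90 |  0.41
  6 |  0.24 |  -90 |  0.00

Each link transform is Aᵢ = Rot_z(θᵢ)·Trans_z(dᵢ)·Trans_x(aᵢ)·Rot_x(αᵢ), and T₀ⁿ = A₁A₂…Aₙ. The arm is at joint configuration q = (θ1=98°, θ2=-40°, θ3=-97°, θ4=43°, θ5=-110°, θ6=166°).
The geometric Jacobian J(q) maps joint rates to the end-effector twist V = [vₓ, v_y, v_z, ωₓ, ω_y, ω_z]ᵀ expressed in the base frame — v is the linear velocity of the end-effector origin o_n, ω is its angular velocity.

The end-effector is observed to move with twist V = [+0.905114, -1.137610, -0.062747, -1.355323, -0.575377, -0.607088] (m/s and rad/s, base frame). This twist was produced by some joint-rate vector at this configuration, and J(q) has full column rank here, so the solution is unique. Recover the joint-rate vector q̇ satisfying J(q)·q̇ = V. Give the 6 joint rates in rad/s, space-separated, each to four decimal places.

-0.8570 -0.8700 -0.4430 0.4820 -0.6210 -0.1010

o_n = [0.9806, 1.0264, 0.1486]
J₁: ẑ×o_n = [-1.0264, 0.9806, 0.0000], ω = ẑ
J2: z=[0.9903, 0.1392, 0.0000] o=[-0.0571, 0.4060, 0.2800] → [-0.0183, 0.1301, 0.4699, 0.9903, 0.1392, 0.0000]
J3: z=[-0.0895, 0.6365, 0.7660] o=[0.2490, 0.7430, 0.0357] → [-0.1452, 0.5705, -0.4910, -0.0895, 0.6365, 0.7660]
J4: z=[-0.0149, -0.7699, 0.6380] o=[0.5608, 0.9495, 0.2922] → [0.0615, 0.2657, 0.3220, -0.0149, -0.7699, 0.6380]
J5: z=[0.7446, -0.4344, -0.5068] o=[0.7543, 1.0851, 0.4603] → [0.1057, 0.1174, 0.0546, 0.7446, -0.4344, -0.5068]
J6: z=[0.6322, 0.7027, 0.3266] o=[0.9739, 1.1324, -0.0666] → [0.1858, -0.1339, -0.0717, 0.6322, 0.7027, 0.3266]
q̇ = J⁺·V = [-0.8570, -0.8700, -0.4430, 0.4820, -0.6210, -0.1010]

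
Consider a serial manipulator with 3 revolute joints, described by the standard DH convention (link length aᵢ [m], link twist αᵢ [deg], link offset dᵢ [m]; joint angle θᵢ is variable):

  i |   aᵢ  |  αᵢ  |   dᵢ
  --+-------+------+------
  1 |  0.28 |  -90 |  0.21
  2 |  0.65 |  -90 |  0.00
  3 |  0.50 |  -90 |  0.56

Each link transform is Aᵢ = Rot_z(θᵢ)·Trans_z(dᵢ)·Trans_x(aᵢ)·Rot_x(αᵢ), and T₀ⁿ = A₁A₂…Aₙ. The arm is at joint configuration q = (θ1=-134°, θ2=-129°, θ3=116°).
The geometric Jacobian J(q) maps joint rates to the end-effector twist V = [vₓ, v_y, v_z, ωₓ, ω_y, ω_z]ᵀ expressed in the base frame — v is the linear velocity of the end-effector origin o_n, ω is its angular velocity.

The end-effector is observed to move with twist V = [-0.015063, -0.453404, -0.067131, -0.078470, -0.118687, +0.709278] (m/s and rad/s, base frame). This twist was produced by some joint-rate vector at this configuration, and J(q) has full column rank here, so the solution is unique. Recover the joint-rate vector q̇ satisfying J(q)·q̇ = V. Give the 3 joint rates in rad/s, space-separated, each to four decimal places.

0.5960 0.0260 0.1800

o_n = [-0.6318, -0.0073, 0.8972]
J₁: ẑ×o_n = [0.0073, -0.6318, 0.0000], ω = ẑ
J2: z=[0.7193, -0.6947, 0.0000] o=[-0.1945, -0.2014, 0.2100] → [-0.4774, -0.4943, -0.1641, 0.7193, -0.6947, 0.0000]
J3: z=[-0.5399, -0.5590, 0.6293] o=[0.0897, 0.0928, 0.7151] → [-0.0388, -0.3557, -0.3492, -0.5399, -0.5590, 0.6293]
q̇ = J⁺·V = [0.5960, 0.0260, 0.1800]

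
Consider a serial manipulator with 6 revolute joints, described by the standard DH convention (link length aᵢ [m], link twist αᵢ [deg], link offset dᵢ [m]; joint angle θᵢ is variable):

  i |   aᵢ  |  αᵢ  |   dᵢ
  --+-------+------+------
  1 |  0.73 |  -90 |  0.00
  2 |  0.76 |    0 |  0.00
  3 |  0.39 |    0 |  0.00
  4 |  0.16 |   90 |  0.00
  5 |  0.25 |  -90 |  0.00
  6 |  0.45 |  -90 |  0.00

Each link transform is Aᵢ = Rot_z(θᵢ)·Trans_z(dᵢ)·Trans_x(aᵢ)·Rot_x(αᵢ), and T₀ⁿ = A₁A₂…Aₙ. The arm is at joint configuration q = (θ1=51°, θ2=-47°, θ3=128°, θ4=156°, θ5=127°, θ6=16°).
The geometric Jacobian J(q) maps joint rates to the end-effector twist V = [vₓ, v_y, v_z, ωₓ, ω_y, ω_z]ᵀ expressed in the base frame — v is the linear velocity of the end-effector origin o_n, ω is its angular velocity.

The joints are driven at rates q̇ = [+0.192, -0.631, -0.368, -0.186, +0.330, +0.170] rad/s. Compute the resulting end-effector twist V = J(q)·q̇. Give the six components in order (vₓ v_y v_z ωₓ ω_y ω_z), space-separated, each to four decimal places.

0.0453 0.2867 0.5730 0.8728 -0.9677 -0.1016

o_n = [0.5518, 1.5476, 0.0279]
J₁: ẑ×o_n = [-1.5476, 0.5518, 0.0000], ω = ẑ
J2: z=[-0.7771, 0.6293, 0.0000] o=[0.4594, 0.5673, 0.0000] → [0.0175, 0.0217, -0.8199, -0.7771, 0.6293, 0.0000]
J3: z=[-0.7771, 0.6293, 0.0000] o=[0.7856, 0.9701, 0.5558] → [-0.3323, -0.4103, -0.3016, -0.7771, 0.6293, 0.0000]
J4: z=[-0.7771, 0.6293, 0.0000] o=[0.8240, 1.0175, 0.1706] → [-0.0898, -0.1110, -0.2406, -0.7771, 0.6293, 0.0000]
J5: z=[-0.5278, -0.6518, -0.5446] o=[0.7691, 0.9498, 0.3048] → [0.5061, -0.0278, -0.4572, -0.5278, -0.6518, -0.5446]
J6: z=[0.7414, -0.0407, -0.6698] o=[0.6656, 1.1391, 0.1786] → [0.2797, 0.1880, 0.2982, 0.7414, -0.0407, -0.6698]
V = J·q̇ = [0.0453, 0.2867, 0.5730, 0.8728, -0.9677, -0.1016]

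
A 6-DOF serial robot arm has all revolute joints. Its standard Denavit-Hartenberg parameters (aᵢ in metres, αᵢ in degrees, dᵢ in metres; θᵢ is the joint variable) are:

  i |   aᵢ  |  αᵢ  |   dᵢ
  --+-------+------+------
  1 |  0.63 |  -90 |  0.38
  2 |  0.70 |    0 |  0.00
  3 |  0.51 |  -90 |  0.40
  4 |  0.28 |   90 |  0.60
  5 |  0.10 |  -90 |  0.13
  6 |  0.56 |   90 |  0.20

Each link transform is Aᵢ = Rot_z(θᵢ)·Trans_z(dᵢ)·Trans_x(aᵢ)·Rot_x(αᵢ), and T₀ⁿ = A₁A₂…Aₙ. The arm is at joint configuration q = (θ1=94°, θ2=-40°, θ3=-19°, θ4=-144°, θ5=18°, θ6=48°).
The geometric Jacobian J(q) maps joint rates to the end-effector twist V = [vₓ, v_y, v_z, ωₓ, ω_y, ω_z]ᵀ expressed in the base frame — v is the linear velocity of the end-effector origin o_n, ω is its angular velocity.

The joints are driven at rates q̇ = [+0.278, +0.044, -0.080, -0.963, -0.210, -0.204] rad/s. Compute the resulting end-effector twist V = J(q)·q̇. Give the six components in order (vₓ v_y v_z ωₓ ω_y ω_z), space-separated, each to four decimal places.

o_n = [-1.1649, 1.9631, 0.4643]
J₁: ẑ×o_n = [-1.9631, -1.1649, 0.0000], ω = ẑ
J2: z=[-0.9976, -0.0698, 0.0000] o=[-0.0439, 0.6285, 0.3800] → [-0.0059, 0.0841, -1.4096, -0.9976, -0.0698, 0.0000]
J3: z=[-0.9976, -0.0698, 0.0000] o=[-0.0814, 1.1634, 0.8300] → [0.0255, -0.3647, -0.8733, -0.9976, -0.0698, 0.0000]
J4: z=[-0.0598, 0.8551, -0.5150] o=[-0.4987, 1.3975, 1.2671] → [-0.3951, 0.2951, 0.5358, -0.0598, 0.8551, -0.5150]
J5: z=[0.8282, -0.2456, -0.5038] o=[-0.6906, 1.7827, 0.7639] → [0.1645, 0.4871, 0.0329, 0.8282, -0.2456, -0.5038]
J6: z=[0.1153, 0.9543, -0.2755] o=[-0.6378, 1.7338, 0.6165] → [-0.0821, 0.1628, 0.5295, 0.1153, 0.9543, -0.2755]
V = J·q̇ = [-0.1853, -0.7107, -0.6231, -0.1040, -0.9640, 0.9360]

-0.1853 -0.7107 -0.6231 -0.1040 -0.9640 0.9360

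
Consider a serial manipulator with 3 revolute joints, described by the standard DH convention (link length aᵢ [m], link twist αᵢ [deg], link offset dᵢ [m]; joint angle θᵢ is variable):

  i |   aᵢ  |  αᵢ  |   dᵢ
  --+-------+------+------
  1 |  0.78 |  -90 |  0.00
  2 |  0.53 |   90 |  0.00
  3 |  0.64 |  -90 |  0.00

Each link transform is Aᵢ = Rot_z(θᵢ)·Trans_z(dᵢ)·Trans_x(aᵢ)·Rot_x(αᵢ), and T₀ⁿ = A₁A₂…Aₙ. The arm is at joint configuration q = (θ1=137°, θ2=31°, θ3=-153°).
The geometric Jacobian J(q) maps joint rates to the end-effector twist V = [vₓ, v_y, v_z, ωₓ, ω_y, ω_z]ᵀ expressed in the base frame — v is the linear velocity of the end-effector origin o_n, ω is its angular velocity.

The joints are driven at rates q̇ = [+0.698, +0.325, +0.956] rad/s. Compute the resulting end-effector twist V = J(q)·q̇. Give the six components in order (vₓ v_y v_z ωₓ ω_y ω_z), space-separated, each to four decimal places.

o_n = [-0.3471, 0.7209, 0.0207]
J₁: ẑ×o_n = [-0.7209, -0.3471, 0.0000], ω = ẑ
J2: z=[-0.6820, -0.7314, 0.0000] o=[-0.5705, 0.5320, 0.0000] → [-0.0152, 0.0141, 0.0345, -0.6820, -0.7314, 0.0000]
J3: z=[-0.3767, 0.3513, 0.8572] o=[-0.9027, 0.8418, -0.2730] → [0.2068, 0.5869, -0.1496, -0.3767, 0.3513, 0.8572]
V = J·q̇ = [-0.3105, 0.3234, -0.1319, -0.5818, 0.0981, 1.5175]

-0.3105 0.3234 -0.1319 -0.5818 0.0981 1.5175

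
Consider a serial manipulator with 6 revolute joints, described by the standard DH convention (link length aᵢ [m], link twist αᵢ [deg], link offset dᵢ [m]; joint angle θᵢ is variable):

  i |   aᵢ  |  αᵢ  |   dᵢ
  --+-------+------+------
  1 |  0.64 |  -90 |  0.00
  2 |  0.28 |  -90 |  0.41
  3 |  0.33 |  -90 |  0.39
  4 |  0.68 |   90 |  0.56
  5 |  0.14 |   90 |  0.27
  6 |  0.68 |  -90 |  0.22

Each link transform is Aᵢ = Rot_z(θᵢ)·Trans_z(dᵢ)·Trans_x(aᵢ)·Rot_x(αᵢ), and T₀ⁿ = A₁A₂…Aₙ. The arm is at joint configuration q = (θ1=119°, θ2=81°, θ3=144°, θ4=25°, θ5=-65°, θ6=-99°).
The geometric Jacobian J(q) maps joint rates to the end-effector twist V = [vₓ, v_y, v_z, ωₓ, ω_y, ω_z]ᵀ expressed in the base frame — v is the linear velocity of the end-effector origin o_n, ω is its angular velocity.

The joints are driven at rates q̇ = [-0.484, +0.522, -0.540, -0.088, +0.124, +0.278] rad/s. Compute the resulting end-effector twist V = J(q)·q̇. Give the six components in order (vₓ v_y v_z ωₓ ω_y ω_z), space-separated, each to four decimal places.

0.6286 0.9167 -0.0650 -0.5753 0.0908 -0.6936

o_n = [-0.7169, 0.4572, 0.4919]
J₁: ẑ×o_n = [-0.4572, -0.7169, 0.0000], ω = ẑ
J2: z=[-0.8746, -0.4848, 0.0000] o=[-0.3103, 0.5598, 0.0000] → [-0.2385, 0.4303, -0.1075, -0.8746, -0.4848, 0.0000]
J3: z=[0.4788, -0.8639, -0.1564] o=[-0.6901, 0.3993, -0.2766] → [-0.6548, -0.3638, 0.0046, 0.4788, -0.8639, -0.1564]
J4: z=[-0.6630, -0.4726, 0.5805] o=[-0.3135, 0.1199, -0.0739] → [-0.4633, 0.1409, -0.4144, -0.6630, -0.4726, 0.5805]
J5: z=[0.6772, -0.7093, 0.1959] o=[-0.4677, 0.2109, 0.7886] → [0.1622, 0.1521, -0.0099, 0.6772, -0.7093, 0.1959]
J6: z=[-0.0091, -0.2743, -0.9616] o=[-0.1819, 0.1103, 0.8146] → [0.4221, 0.5116, -0.1499, -0.0091, -0.2743, -0.9616]
V = J·q̇ = [0.6286, 0.9167, -0.0650, -0.5753, 0.0908, -0.6936]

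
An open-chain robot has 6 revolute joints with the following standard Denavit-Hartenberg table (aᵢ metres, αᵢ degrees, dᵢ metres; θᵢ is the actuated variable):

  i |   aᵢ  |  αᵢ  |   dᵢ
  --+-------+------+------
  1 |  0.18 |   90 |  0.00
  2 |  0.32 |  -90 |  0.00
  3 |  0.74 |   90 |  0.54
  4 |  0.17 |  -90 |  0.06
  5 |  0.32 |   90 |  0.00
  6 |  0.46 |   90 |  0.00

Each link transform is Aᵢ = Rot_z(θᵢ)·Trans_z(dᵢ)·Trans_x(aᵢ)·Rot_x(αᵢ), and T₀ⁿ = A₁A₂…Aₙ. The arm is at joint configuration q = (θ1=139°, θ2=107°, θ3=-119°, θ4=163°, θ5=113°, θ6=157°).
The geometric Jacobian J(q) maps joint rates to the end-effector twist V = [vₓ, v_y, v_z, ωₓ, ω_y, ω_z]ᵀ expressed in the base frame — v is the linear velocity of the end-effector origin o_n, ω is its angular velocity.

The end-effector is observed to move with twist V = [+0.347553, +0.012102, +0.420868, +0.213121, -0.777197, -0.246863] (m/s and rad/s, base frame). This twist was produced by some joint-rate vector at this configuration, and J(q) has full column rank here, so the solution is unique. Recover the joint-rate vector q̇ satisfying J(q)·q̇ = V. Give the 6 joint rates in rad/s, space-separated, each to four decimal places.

o_n = [0.3925, 0.1226, -0.1748]
J₁: ẑ×o_n = [-0.1226, 0.3925, 0.0000], ω = ẑ
J2: z=[0.6561, 0.7547, 0.0000] o=[-0.1358, 0.1181, 0.0000] → [-0.1320, 0.1147, -0.3958, 0.6561, 0.7547, 0.0000]
J3: z=[0.7217, -0.6274, -0.2924] o=[-0.0652, 0.0567, 0.3060] → [0.3209, 0.2132, 0.3347, 0.7217, -0.6274, -0.2924]
J4: z=[-0.5111, -0.1981, -0.8364] o=[0.6699, 0.2752, -0.1949] → [-0.1316, 0.2423, 0.0230, -0.5111, -0.1981, -0.8364]
J5: z=[-0.8267, 0.3798, 0.4151] o=[0.5993, 0.1097, -0.1843] → [-0.0018, -0.0780, 0.0679, -0.8267, 0.3798, 0.4151]
J6: z=[-0.0170, -0.7544, 0.6562] o=[0.7792, 0.2810, 0.0173] → [0.2490, -0.2571, -0.2890, -0.0170, -0.7544, 0.6562]
q̇ = J⁺·V = [-0.1670, -0.4200, 0.7800, -0.0730, 0.1340, 0.0480]

-0.1670 -0.4200 0.7800 -0.0730 0.1340 0.0480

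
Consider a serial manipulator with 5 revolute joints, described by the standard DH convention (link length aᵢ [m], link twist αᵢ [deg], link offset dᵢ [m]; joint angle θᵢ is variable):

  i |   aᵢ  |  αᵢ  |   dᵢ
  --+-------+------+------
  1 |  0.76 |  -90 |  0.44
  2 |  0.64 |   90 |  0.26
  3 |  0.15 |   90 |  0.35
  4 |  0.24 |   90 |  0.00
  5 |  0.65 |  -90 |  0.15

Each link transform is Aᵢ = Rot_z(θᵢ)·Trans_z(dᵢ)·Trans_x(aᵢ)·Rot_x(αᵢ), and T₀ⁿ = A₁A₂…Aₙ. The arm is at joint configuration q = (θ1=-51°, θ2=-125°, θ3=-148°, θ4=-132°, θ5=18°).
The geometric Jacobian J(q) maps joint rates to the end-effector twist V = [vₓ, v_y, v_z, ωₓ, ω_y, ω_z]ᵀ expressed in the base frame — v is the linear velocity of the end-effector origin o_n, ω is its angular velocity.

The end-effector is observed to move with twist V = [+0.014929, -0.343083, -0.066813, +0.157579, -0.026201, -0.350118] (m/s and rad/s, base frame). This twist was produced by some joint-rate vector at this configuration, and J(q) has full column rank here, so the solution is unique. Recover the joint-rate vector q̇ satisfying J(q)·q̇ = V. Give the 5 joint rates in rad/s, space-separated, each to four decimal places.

o_n = [0.7734, 0.1799, 1.3567]
J₁: ẑ×o_n = [-0.1799, 0.7734, 0.0000], ω = ẑ
J2: z=[0.7771, 0.6293, 0.0000] o=[0.4783, -0.5906, 0.4400] → [0.5769, -0.7124, 0.4131, 0.7771, 0.6293, 0.0000]
J3: z=[-0.5155, 0.6366, -0.5736] o=[0.4493, -0.1417, 0.9643] → [0.4343, 0.0164, -0.3721, -0.5155, 0.6366, -0.5736]
J4: z=[0.8503, 0.2975, -0.4341] o=[0.2530, -0.0256, 0.6593] → [0.2967, -0.8189, 0.0200, 0.8503, 0.2975, -0.4341]
J5: z=[-0.2664, 0.9547, 0.1325] o=[0.3620, -0.0249, 0.8732] → [0.4345, 0.1833, -0.4473, -0.2664, 0.9547, 0.1325]
q̇ = J⁺·V = [-0.3300, -0.1970, -0.1660, 0.3020, 0.1190]

-0.3300 -0.1970 -0.1660 0.3020 0.1190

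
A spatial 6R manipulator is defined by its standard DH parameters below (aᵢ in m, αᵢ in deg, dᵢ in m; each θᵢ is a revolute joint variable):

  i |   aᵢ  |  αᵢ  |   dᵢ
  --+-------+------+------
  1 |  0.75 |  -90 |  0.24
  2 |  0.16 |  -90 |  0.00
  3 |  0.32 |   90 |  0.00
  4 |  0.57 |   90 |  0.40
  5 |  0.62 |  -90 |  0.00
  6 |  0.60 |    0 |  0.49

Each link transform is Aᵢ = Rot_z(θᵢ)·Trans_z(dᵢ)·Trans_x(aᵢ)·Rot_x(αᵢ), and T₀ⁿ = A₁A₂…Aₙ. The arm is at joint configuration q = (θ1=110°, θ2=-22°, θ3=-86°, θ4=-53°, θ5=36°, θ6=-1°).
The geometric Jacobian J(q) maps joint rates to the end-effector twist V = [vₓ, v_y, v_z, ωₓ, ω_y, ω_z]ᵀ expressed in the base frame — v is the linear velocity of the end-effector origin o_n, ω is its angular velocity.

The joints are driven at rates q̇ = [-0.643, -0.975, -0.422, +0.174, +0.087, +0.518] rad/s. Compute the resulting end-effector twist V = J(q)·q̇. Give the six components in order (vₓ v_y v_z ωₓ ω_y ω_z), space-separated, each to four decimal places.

o_n = [-0.8288, -1.1678, 0.7079]
J₁: ẑ×o_n = [1.1678, -0.8288, 0.0000], ω = ẑ
J2: z=[-0.9397, -0.3420, 0.0000] o=[-0.2565, 0.7048, 0.2400] → [-0.1600, 0.4397, 1.5639, -0.9397, -0.3420, 0.0000]
J3: z=[-0.1281, 0.3520, -0.9272] o=[-0.3073, 0.8442, 0.2999] → [-1.7219, 0.5358, 0.4414, -0.1281, 0.3520, -0.9272]
J4: z=[0.2508, -0.8930, -0.3737] o=[-0.6143, 0.7544, 0.3083] → [-1.0752, -0.0201, -0.6736, 0.2508, -0.8930, -0.3737]
J5: z=[0.8434, 0.0121, 0.5371] o=[-0.7848, 0.1408, 0.5899] → [0.7043, -0.1232, -1.1032, 0.8434, 0.0121, 0.5371]
J6: z=[0.4822, -0.4580, -0.7468] o=[-0.9317, -0.4103, 0.8330] → [-0.5085, -0.0166, -0.3181, 0.4822, -0.4580, -0.7468]
V = J·q̇ = [-0.2574, -0.1447, -2.0891, 1.3370, -0.2067, -0.6569]

-0.2574 -0.1447 -2.0891 1.3370 -0.2067 -0.6569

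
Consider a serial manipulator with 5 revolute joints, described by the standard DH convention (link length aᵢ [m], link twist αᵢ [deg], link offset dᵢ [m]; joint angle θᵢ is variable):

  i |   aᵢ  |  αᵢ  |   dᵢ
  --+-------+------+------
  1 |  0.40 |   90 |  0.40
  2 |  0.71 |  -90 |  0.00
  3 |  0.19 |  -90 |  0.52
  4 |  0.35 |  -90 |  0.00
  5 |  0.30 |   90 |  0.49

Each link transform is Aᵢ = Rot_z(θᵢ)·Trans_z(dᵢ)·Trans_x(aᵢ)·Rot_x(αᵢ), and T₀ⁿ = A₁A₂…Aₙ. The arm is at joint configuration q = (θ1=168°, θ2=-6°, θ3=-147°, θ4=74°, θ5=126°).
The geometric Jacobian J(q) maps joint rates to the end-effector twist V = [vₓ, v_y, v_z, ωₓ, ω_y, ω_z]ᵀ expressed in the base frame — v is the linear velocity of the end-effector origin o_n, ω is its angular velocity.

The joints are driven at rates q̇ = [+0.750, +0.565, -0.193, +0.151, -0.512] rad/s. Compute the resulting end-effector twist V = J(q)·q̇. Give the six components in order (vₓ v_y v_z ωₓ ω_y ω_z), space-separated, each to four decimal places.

0.0995 -1.0063 0.3896 0.5264 0.8692 0.7330

o_n = [-1.2346, -0.0755, 0.5360]
J₁: ẑ×o_n = [0.0755, -1.2346, 0.0000], ω = ẑ
J2: z=[0.2079, 0.9781, 0.0000] o=[-0.3913, 0.0832, 0.4000] → [0.1330, -0.0283, 0.7919, 0.2079, 0.9781, 0.0000]
J3: z=[-0.1022, 0.0217, 0.9945] o=[-1.0819, 0.2300, 0.3258] → [0.3084, -0.1303, 0.0346, -0.1022, 0.0217, 0.9945]
J4: z=[-0.3554, 0.9330, -0.0569] o=[-0.9586, 0.3095, 0.8596] → [-0.3238, -0.0993, 0.3944, -0.3554, 0.9330, -0.0569]
J5: z=[-0.8649, -0.3514, -0.3584] o=[-0.8345, 0.3369, 0.5335] → [-0.1487, 0.1455, 0.2161, -0.8649, -0.3514, -0.3584]
V = J·q̇ = [0.0995, -1.0063, 0.3896, 0.5264, 0.8692, 0.7330]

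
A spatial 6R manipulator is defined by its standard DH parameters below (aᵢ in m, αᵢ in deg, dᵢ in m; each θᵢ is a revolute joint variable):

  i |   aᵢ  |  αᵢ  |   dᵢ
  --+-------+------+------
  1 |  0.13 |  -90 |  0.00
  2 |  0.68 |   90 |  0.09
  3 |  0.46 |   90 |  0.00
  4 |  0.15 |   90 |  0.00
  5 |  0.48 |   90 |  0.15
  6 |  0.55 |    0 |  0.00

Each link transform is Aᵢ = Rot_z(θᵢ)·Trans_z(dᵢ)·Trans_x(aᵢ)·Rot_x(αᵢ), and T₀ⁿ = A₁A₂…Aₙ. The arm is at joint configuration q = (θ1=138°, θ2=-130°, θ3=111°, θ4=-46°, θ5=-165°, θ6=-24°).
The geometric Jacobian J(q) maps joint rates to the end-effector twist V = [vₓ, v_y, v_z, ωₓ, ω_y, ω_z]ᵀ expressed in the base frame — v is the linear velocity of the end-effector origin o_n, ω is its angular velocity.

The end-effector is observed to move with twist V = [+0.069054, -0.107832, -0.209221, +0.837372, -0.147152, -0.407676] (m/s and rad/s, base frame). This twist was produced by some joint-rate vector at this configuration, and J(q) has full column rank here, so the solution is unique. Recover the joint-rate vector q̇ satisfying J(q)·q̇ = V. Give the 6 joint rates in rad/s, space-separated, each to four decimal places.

o_n = [0.5053, -0.4007, -0.0518]
J₁: ẑ×o_n = [0.4007, 0.5053, -0.0000], ω = ẑ
J2: z=[-0.6691, -0.7431, 0.0000] o=[-0.0966, 0.0870, 0.0000] → [0.0385, -0.0346, 0.7737, -0.6691, -0.7431, 0.0000]
J3: z=[0.5693, -0.5126, -0.6428] o=[0.1680, -0.2724, 0.5209] → [0.2110, 0.1092, 0.0998, 0.5693, -0.5126, -0.6428]
J4: z=[0.2062, -0.6679, 0.7152] o=[-0.1981, -0.5206, 0.3946] → [0.2124, 0.5951, 0.4945, 0.2062, -0.6679, 0.7152]
J5: z=[0.1770, 0.7443, 0.6440] o=[-0.3425, -0.5215, 0.4354] → [-0.4403, 0.6322, -0.6096, 0.1770, 0.7443, 0.6440]
J6: z=[0.4482, -0.6435, 0.6205] o=[0.1047, -0.3241, 0.3172] → [0.2850, 0.4140, 0.2235, 0.4482, -0.6435, 0.6205]
q̇ = J⁺·V = [-0.6200, -0.8390, 0.1180, 0.2820, -0.3060, 0.4570]

-0.6200 -0.8390 0.1180 0.2820 -0.3060 0.4570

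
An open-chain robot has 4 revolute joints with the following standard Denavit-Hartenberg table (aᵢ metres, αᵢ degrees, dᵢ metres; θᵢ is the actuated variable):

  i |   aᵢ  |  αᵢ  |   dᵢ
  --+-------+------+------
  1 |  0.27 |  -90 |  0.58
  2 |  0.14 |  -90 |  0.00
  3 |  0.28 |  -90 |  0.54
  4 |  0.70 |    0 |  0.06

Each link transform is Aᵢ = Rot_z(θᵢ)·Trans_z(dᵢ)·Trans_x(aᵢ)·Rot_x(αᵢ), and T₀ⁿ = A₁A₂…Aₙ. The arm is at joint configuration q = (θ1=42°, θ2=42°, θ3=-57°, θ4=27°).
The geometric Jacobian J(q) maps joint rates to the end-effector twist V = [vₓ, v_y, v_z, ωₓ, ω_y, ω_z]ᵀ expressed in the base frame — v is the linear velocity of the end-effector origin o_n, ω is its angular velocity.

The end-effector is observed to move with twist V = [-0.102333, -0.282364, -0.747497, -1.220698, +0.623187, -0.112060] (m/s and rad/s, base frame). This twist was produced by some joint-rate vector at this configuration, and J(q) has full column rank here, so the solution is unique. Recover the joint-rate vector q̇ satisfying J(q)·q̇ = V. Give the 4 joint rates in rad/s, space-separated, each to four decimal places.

o_n = [-0.0182, 0.9595, -0.0418]
J₁: ẑ×o_n = [-0.9595, -0.0182, 0.0000], ω = ẑ
J2: z=[-0.6691, 0.7431, 0.0000] o=[0.2006, 0.1807, 0.5800] → [-0.4621, -0.4161, -0.3585, -0.6691, 0.7431, 0.0000]
J3: z=[-0.4973, -0.4477, -0.7431] o=[0.2780, 0.2503, 0.4863] → [0.7635, -0.0425, -0.4853, -0.4973, -0.4477, -0.7431]
J4: z=[0.8276, 0.0123, -0.5612] o=[-0.0635, 0.2588, -0.0170] → [0.3929, -0.0049, 0.5793, 0.8276, 0.0123, -0.5612]
q̇ = J⁺·V = [-0.8010, 0.7440, -0.1840, -0.9840]

-0.8010 0.7440 -0.1840 -0.9840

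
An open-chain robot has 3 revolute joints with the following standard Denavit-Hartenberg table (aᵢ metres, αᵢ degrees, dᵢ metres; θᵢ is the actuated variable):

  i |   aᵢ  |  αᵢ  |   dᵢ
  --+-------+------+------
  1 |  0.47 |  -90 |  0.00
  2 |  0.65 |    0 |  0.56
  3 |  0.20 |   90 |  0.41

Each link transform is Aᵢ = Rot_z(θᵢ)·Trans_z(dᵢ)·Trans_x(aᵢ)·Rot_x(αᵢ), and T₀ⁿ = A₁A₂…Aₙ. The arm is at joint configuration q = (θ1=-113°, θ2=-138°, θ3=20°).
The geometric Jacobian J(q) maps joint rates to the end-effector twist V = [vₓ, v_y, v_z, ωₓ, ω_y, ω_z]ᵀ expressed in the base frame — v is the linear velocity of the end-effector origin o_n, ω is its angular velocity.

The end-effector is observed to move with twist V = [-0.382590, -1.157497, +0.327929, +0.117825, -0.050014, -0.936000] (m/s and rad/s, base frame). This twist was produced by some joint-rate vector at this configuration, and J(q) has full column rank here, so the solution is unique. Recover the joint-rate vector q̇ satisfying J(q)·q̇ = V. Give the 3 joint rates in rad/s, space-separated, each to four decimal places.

o_n = [0.9347, -0.2806, 0.6115]
J₁: ẑ×o_n = [0.2806, 0.9347, -0.0000], ω = ẑ
J2: z=[0.9205, -0.3907, 0.0000] o=[-0.1836, -0.4326, 0.0000] → [-0.2389, -0.5629, 0.5769, 0.9205, -0.3907, 0.0000]
J3: z=[0.9205, -0.3907, 0.0000] o=[0.5206, -0.2068, 0.4349] → [-0.0690, -0.1626, 0.0939, 0.9205, -0.3907, 0.0000]
q̇ = J⁺·V = [-0.9360, 0.6540, -0.5260]

-0.9360 0.6540 -0.5260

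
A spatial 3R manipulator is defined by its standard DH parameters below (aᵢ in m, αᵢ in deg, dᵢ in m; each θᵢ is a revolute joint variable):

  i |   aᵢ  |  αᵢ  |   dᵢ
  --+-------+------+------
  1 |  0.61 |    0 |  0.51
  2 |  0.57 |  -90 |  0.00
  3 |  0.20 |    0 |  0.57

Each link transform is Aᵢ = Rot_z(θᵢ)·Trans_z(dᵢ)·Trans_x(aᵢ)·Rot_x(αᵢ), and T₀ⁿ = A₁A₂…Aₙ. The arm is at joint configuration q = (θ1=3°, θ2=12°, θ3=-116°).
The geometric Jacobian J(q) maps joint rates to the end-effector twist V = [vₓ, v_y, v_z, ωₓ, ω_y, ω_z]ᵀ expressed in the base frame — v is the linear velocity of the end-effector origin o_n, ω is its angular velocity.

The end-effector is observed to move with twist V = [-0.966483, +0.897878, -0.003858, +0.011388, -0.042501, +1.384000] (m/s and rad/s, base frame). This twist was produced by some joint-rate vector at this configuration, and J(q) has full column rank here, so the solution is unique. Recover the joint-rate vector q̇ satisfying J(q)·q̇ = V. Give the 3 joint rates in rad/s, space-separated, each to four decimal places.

0.7540 0.6300 -0.0440

o_n = [0.9275, 0.7073, 0.6898]
J₁: ẑ×o_n = [-0.7073, 0.9275, 0.0000], ω = ẑ
J2: z=[0.0000, 0.0000, 1.0000] o=[0.6092, 0.0319, 0.5100] → [-0.6754, 0.3184, 0.0000, 0.0000, 0.0000, 1.0000]
J3: z=[-0.2588, 0.9659, 0.0000] o=[1.1597, 0.1795, 0.5100] → [0.1736, 0.0465, 0.0877, -0.2588, 0.9659, 0.0000]
q̇ = J⁺·V = [0.7540, 0.6300, -0.0440]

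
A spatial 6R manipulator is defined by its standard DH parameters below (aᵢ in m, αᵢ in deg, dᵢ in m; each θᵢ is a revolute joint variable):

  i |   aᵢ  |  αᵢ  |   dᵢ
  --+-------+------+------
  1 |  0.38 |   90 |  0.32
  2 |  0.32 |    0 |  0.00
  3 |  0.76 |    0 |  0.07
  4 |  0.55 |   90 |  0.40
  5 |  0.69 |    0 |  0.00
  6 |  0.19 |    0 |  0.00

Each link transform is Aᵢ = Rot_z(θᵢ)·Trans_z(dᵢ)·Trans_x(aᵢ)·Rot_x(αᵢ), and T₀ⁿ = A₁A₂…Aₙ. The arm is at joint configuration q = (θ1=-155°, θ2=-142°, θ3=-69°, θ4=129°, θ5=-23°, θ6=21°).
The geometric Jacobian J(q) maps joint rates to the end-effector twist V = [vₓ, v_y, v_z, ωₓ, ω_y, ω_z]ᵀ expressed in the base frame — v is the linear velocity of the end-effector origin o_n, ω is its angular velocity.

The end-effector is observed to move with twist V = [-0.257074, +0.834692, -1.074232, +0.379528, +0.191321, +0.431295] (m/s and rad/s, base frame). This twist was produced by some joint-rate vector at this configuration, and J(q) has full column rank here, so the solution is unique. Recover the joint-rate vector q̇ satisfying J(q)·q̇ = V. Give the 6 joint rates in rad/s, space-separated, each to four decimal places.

0.4910 0.6280 0.3770 -0.9920 0.9770 -0.5480

o_n = [0.2192, 0.3160, -0.8472]
J₁: ẑ×o_n = [-0.3160, 0.2192, 0.0000], ω = ẑ
J2: z=[-0.4226, 0.9063, 0.0000] o=[-0.3444, -0.1606, 0.3200] → [-1.0579, -0.4933, -0.7122, -0.4226, 0.9063, 0.0000]
J3: z=[-0.4226, 0.9063, 0.0000] o=[-0.1159, -0.0540, 0.1230] → [-0.8793, -0.4100, -0.4601, -0.4226, 0.9063, 0.0000]
J4: z=[-0.4226, 0.9063, 0.0000] o=[0.4450, 0.2847, 0.5144] → [-1.2341, -0.5755, 0.1914, -0.4226, 0.9063, 0.0000]
J5: z=[0.8975, 0.4185, -0.1392] o=[0.2065, 0.6149, -0.0302] → [-0.3835, 0.7315, -0.2735, 0.8975, 0.4185, -0.1392]
J6: z=[0.8975, 0.4185, -0.1392] o=[0.2404, 0.3332, -0.6592] → [-0.0811, 0.1717, -0.0066, 0.8975, 0.4185, -0.1392]
q̇ = J⁺·V = [0.4910, 0.6280, 0.3770, -0.9920, 0.9770, -0.5480]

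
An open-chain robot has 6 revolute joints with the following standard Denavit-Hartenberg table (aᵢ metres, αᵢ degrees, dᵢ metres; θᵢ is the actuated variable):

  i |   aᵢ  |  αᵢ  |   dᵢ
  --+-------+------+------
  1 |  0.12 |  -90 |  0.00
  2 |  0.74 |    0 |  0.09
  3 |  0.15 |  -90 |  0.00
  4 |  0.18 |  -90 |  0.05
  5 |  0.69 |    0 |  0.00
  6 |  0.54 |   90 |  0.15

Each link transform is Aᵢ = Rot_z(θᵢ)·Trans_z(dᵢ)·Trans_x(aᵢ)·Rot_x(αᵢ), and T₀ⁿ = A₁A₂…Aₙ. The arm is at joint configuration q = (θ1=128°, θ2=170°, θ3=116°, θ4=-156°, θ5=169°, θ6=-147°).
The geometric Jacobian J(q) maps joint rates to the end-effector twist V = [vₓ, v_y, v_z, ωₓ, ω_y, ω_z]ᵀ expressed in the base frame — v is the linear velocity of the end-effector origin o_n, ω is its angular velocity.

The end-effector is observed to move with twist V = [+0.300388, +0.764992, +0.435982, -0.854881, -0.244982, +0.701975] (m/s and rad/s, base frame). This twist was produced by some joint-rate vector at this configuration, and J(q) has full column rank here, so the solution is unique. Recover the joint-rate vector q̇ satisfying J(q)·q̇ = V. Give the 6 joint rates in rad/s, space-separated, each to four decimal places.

0.7950 0.3480 0.4710 0.3460 0.5930 -0.5870

o_n = [0.3276, -0.7902, 0.1497]
J₁: ẑ×o_n = [0.7902, 0.3276, -0.0000], ω = ẑ
J2: z=[-0.7880, -0.6157, 0.0000] o=[-0.0739, 0.0946, 0.0000] → [-0.0921, 0.1179, 0.9444, -0.7880, -0.6157, 0.0000]
J3: z=[-0.7880, -0.6157, 0.0000] o=[0.3039, -0.5351, -0.1285] → [-0.1712, 0.2192, 0.2156, -0.7880, -0.6157, 0.0000]
J4: z=[-0.5918, 0.7575, -0.2756] o=[0.2784, -0.5025, 0.0157] → [0.0222, 0.0657, 0.1330, -0.5918, 0.7575, -0.2756]
J5: z=[-0.7889, -0.4741, 0.3910] o=[0.2190, -0.5455, -0.1562] → [-0.0493, 0.2837, 0.2446, -0.7889, -0.4741, 0.3910]
J6: z=[-0.7889, -0.4741, 0.3910] o=[0.4090, -0.3412, 0.4749] → [0.3298, -0.2885, 0.3156, -0.7889, -0.4741, 0.3910]
q̇ = J⁺·V = [0.7950, 0.3480, 0.4710, 0.3460, 0.5930, -0.5870]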